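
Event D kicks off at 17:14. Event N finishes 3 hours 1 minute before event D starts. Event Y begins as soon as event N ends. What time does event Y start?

Event N ends at 17:14 − 181 min = 14:13.
So event Y starts at 14:13.

14:13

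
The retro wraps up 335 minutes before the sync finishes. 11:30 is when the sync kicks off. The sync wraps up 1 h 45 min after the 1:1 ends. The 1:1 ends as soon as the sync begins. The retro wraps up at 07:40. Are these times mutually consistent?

Yes

The 1:1 ends at 11:30.
The sync ends at 11:30 + 105 min = 13:15.
The retro ends at 13:15 − 335 min = 07:40.
That matches the stated 07:40, so the schedule is consistent.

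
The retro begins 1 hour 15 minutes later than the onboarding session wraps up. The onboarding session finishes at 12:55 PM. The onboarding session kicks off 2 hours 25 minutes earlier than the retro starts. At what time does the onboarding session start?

11:45 AM

The retro starts at 12:55 PM + 75 min = 2:10 PM.
The onboarding session starts at 2:10 PM − 145 min = 11:45 AM.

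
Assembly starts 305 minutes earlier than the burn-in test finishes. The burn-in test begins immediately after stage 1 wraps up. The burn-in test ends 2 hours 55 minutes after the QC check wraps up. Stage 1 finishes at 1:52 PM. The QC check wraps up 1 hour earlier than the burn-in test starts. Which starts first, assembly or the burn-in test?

The burn-in test starts at 1:52 PM.
The QC check ends at 1:52 PM − 60 min = 12:52 PM.
The burn-in test ends at 12:52 PM + 175 min = 3:47 PM.
Assembly starts at 3:47 PM − 305 min = 10:42 AM.
Assembly starts at 10:42 AM and the burn-in test starts at 1:52 PM, so assembly is first.

assembly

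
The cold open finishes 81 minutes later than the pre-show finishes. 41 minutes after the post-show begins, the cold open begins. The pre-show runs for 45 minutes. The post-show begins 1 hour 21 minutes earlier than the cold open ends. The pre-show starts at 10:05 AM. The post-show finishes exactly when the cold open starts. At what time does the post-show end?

11:31 AM

The pre-show ends at 10:05 AM + 45 min = 10:50 AM.
The cold open ends at 10:50 AM + 81 min = 12:11 PM.
The post-show starts at 12:11 PM − 81 min = 10:50 AM.
The cold open starts at 10:50 AM + 41 min = 11:31 AM.
So the post-show ends at 11:31 AM.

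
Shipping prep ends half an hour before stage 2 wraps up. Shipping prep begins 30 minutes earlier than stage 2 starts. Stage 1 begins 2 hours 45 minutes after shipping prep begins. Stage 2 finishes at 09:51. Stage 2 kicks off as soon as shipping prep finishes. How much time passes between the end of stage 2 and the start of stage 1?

105 minutes

Shipping prep ends at 09:51 − 30 min = 09:21.
So stage 2 starts at 09:21.
Shipping prep starts at 09:21 − 30 min = 08:51.
Stage 1 starts at 08:51 + 165 min = 11:36.
From 09:51 to 11:36 is 105 minutes.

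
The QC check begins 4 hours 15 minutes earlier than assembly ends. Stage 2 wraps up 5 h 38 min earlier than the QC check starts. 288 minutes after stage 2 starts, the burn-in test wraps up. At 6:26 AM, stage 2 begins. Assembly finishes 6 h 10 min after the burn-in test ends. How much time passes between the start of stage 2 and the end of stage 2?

1 h 5 min

The burn-in test ends at 6:26 AM + 288 min = 11:14 AM.
Assembly ends at 11:14 AM + 370 min = 5:24 PM.
The QC check starts at 5:24 PM − 255 min = 1:09 PM.
Stage 2 ends at 1:09 PM − 338 min = 7:31 AM.
From 6:26 AM to 7:31 AM is 1 h 5 min.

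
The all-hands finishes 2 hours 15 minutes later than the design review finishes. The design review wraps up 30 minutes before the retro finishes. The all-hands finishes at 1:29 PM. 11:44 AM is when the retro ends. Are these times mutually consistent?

The design review ends at 11:44 AM − 30 min = 11:14 AM.
The all-hands ends at 11:14 AM + 135 min = 1:29 PM.
That matches the stated 1:29 PM, so the schedule is consistent.

Yes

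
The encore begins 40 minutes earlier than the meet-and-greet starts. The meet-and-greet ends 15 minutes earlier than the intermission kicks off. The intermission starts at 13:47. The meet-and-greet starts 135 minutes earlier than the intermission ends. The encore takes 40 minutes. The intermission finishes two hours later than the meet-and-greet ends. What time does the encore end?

13:17

The meet-and-greet ends at 13:47 − 15 min = 13:32.
The intermission ends at 13:32 + 120 min = 15:32.
The meet-and-greet starts at 15:32 − 135 min = 13:17.
The encore starts at 13:17 − 40 min = 12:37.
The encore ends at 12:37 + 40 min = 13:17.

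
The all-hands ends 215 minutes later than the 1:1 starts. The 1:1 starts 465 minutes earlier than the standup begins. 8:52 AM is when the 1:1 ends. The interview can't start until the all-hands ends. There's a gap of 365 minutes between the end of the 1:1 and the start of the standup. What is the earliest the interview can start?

The standup starts at 8:52 AM + 365 min = 2:57 PM.
The 1:1 starts at 2:57 PM − 465 min = 7:12 AM.
The all-hands ends at 7:12 AM + 215 min = 10:47 AM.
The interview is bounded by the all-hands, so the earliest it can start is 10:47 AM.

10:47 AM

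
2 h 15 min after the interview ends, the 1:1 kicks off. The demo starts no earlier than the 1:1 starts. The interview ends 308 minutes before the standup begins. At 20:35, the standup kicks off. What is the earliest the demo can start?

The interview ends at 20:35 − 308 min = 15:27.
The 1:1 starts at 15:27 + 135 min = 17:42.
The demo is bounded by the 1:1, so the earliest it can start is 17:42.

17:42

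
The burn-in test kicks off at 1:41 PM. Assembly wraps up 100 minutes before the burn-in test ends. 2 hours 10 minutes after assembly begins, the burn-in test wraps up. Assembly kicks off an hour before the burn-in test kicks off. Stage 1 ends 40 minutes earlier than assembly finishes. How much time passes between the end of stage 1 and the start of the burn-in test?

1 hour 10 minutes

Assembly starts at 1:41 PM − 60 min = 12:41 PM.
The burn-in test ends at 12:41 PM + 130 min = 2:51 PM.
Assembly ends at 2:51 PM − 100 min = 1:11 PM.
Stage 1 ends at 1:11 PM − 40 min = 12:31 PM.
From 12:31 PM to 1:41 PM is 1 hour 10 minutes.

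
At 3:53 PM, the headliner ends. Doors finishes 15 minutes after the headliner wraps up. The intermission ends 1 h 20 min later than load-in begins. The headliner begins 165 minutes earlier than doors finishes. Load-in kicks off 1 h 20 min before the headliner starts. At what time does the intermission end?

1:23 PM

Doors ends at 3:53 PM + 15 min = 4:08 PM.
The headliner starts at 4:08 PM − 165 min = 1:23 PM.
Load-in starts at 1:23 PM − 80 min = 12:03 PM.
The intermission ends at 12:03 PM + 80 min = 1:23 PM.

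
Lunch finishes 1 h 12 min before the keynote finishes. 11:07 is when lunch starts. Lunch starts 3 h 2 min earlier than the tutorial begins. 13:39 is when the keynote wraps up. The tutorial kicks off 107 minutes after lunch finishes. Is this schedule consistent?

Lunch ends at 13:39 − 72 min = 12:27.
The tutorial starts at 12:27 + 107 min = 14:14.
Lunch starts at 14:14 − 182 min = 11:12.
But lunch is also said to start at 11:07 — a 5-minute conflict.

No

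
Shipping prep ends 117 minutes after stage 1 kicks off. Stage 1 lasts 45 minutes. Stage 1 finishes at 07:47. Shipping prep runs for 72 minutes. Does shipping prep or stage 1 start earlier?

stage 1

Stage 1 starts at 07:47 − 45 min = 07:02.
Shipping prep ends at 07:02 + 117 min = 08:59.
Shipping prep starts at 08:59 − 72 min = 07:47.
Shipping prep starts at 07:47 and stage 1 starts at 07:02, so stage 1 is first.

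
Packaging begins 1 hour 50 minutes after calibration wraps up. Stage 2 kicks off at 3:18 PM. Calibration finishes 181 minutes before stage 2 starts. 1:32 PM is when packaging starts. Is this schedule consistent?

No

Calibration ends at 3:18 PM − 181 min = 12:17 PM.
Packaging starts at 12:17 PM + 110 min = 2:07 PM.
But packaging is also said to start at 1:32 PM — a 35-minute conflict.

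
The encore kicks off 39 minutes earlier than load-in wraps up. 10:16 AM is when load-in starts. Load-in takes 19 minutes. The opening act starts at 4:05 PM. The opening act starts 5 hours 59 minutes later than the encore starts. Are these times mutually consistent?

No

Load-in ends at 10:16 AM + 19 min = 10:35 AM.
The encore starts at 10:35 AM − 39 min = 9:56 AM.
The opening act starts at 9:56 AM + 359 min = 3:55 PM.
But the opening act is also said to start at 4:05 PM — a 10-minute conflict.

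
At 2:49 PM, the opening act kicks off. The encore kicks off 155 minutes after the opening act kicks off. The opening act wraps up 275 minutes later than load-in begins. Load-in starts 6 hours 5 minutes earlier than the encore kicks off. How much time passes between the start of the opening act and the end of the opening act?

1 h 5 min

The encore starts at 2:49 PM + 155 min = 5:24 PM.
Load-in starts at 5:24 PM − 365 min = 11:19 AM.
The opening act ends at 11:19 AM + 275 min = 3:54 PM.
From 2:49 PM to 3:54 PM is 1 h 5 min.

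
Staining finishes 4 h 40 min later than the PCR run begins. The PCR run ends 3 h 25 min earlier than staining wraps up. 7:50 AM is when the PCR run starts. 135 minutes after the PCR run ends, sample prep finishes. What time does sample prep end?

Staining ends at 7:50 AM + 280 min = 12:30 PM.
The PCR run ends at 12:30 PM − 205 min = 9:05 AM.
Sample prep ends at 9:05 AM + 135 min = 11:20 AM.

11:20 AM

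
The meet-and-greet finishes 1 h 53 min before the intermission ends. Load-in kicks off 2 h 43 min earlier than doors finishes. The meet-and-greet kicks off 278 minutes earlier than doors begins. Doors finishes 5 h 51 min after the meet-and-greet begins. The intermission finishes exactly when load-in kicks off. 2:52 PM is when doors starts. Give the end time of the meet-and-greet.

The meet-and-greet starts at 2:52 PM − 278 min = 10:14 AM.
Doors ends at 10:14 AM + 351 min = 4:05 PM.
Load-in starts at 4:05 PM − 163 min = 1:22 PM.
So the intermission ends at 1:22 PM.
The meet-and-greet ends at 1:22 PM − 113 min = 11:29 AM.

11:29 AM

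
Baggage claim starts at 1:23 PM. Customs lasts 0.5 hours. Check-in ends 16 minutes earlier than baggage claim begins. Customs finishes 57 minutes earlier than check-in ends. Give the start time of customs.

Check-in ends at 1:23 PM − 16 min = 1:07 PM.
Customs ends at 1:07 PM − 57 min = 12:10 PM.
Customs starts at 12:10 PM − 30 min = 11:40 AM.

11:40 AM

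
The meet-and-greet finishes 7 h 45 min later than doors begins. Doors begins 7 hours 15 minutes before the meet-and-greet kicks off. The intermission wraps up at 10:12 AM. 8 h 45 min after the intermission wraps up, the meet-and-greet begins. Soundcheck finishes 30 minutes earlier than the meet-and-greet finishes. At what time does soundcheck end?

The meet-and-greet starts at 10:12 AM + 525 min = 6:57 PM.
Doors starts at 6:57 PM − 435 min = 11:42 AM.
The meet-and-greet ends at 11:42 AM + 465 min = 7:27 PM.
Soundcheck ends at 7:27 PM − 30 min = 6:57 PM.

6:57 PM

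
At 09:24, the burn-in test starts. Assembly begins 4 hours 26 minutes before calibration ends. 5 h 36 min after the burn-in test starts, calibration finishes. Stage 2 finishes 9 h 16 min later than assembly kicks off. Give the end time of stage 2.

Calibration ends at 09:24 + 336 min = 15:00.
Assembly starts at 15:00 − 266 min = 10:34.
Stage 2 ends at 10:34 + 556 min = 19:50.

19:50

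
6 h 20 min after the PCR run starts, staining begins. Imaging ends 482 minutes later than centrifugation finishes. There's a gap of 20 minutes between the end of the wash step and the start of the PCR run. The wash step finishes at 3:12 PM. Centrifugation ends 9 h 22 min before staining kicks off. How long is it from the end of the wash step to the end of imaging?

The PCR run starts at 3:12 PM + 20 min = 3:32 PM.
Staining starts at 3:32 PM + 380 min = 9:52 PM.
Centrifugation ends at 9:52 PM − 562 min = 12:30 PM.
Imaging ends at 12:30 PM + 482 min = 8:32 PM.
From 3:12 PM to 8:32 PM is 5 hours 20 minutes.

5 hours 20 minutes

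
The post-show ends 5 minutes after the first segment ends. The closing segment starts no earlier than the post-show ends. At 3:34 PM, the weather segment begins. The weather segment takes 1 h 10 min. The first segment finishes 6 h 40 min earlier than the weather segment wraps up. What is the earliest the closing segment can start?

10:09 AM

The weather segment ends at 3:34 PM + 70 min = 4:44 PM.
The first segment ends at 4:44 PM − 400 min = 10:04 AM.
The post-show ends at 10:04 AM + 5 min = 10:09 AM.
The closing segment is bounded by the post-show, so the earliest it can start is 10:09 AM.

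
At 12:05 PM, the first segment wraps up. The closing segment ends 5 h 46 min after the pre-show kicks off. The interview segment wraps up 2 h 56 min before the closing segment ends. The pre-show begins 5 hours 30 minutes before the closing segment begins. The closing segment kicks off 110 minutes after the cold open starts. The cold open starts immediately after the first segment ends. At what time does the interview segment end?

11:15 AM

The cold open starts at 12:05 PM.
The closing segment starts at 12:05 PM + 110 min = 1:55 PM.
The pre-show starts at 1:55 PM − 330 min = 8:25 AM.
The closing segment ends at 8:25 AM + 346 min = 2:11 PM.
The interview segment ends at 2:11 PM − 176 min = 11:15 AM.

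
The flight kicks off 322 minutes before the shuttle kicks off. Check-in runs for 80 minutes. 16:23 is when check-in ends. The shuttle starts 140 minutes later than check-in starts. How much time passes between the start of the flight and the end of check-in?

Check-in starts at 16:23 − 80 min = 15:03.
The shuttle starts at 15:03 + 140 min = 17:23.
The flight starts at 17:23 − 322 min = 12:01.
From 12:01 to 16:23 is 4 hours 22 minutes.

4 hours 22 minutes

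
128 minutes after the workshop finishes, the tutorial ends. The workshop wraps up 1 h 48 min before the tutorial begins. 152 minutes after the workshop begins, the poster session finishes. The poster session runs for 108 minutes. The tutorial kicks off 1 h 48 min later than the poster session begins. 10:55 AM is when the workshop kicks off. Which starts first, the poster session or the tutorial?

The poster session ends at 10:55 AM + 152 min = 1:27 PM.
The poster session starts at 1:27 PM − 108 min = 11:39 AM.
The tutorial starts at 11:39 AM + 108 min = 1:27 PM.
The poster session starts at 11:39 AM and the tutorial starts at 1:27 PM, so the poster session is first.

the poster session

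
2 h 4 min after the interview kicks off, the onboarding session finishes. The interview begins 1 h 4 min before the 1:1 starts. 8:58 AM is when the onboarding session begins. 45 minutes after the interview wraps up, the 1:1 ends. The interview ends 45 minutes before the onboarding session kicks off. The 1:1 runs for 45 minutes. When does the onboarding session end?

The interview ends at 8:58 AM − 45 min = 8:13 AM.
The 1:1 ends at 8:13 AM + 45 min = 8:58 AM.
The 1:1 starts at 8:58 AM − 45 min = 8:13 AM.
The interview starts at 8:13 AM − 64 min = 7:09 AM.
The onboarding session ends at 7:09 AM + 124 min = 9:13 AM.

9:13 AM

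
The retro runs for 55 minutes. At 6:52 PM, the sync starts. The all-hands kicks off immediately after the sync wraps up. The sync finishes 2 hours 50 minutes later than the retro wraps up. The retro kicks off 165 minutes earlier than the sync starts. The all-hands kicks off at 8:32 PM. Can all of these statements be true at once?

No

The retro starts at 6:52 PM − 165 min = 4:07 PM.
The retro ends at 4:07 PM + 55 min = 5:02 PM.
The sync ends at 5:02 PM + 170 min = 7:52 PM.
So the all-hands starts at 7:52 PM.
But the all-hands is also said to start at 8:32 PM — a 40-minute conflict.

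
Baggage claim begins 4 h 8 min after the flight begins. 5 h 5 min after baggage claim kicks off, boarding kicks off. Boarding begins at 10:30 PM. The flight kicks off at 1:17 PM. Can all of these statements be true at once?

Yes

Baggage claim starts at 1:17 PM + 248 min = 5:25 PM.
Boarding starts at 5:25 PM + 305 min = 10:30 PM.
That matches the stated 10:30 PM, so the schedule is consistent.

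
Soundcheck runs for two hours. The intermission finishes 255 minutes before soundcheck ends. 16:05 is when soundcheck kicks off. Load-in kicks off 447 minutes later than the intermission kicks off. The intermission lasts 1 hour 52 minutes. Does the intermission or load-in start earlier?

Soundcheck ends at 16:05 + 120 min = 18:05.
The intermission ends at 18:05 − 255 min = 13:50.
The intermission starts at 13:50 − 112 min = 11:58.
Load-in starts at 11:58 + 447 min = 19:25.
The intermission starts at 11:58 and load-in starts at 19:25, so the intermission is first.

the intermission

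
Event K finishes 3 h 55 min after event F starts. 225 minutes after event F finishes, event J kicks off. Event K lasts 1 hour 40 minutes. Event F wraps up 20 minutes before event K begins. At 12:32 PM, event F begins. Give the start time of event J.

6:12 PM

Event K ends at 12:32 PM + 235 min = 4:27 PM.
Event K starts at 4:27 PM − 100 min = 2:47 PM.
Event F ends at 2:47 PM − 20 min = 2:27 PM.
Event J starts at 2:27 PM + 225 min = 6:12 PM.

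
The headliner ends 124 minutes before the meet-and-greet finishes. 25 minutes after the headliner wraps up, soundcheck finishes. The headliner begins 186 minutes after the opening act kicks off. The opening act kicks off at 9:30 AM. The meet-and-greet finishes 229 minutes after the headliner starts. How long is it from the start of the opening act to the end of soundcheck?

The headliner starts at 9:30 AM + 186 min = 12:36 PM.
The meet-and-greet ends at 12:36 PM + 229 min = 4:25 PM.
The headliner ends at 4:25 PM − 124 min = 2:21 PM.
Soundcheck ends at 2:21 PM + 25 min = 2:46 PM.
From 9:30 AM to 2:46 PM is 316 minutes.

316 minutes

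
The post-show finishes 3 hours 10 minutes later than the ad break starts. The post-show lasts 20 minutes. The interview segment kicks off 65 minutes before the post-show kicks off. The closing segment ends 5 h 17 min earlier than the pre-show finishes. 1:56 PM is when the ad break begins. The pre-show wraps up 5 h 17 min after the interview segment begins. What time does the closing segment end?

3:41 PM

The post-show ends at 1:56 PM + 190 min = 5:06 PM.
The post-show starts at 5:06 PM − 20 min = 4:46 PM.
The interview segment starts at 4:46 PM − 65 min = 3:41 PM.
The pre-show ends at 3:41 PM + 317 min = 8:58 PM.
The closing segment ends at 8:58 PM − 317 min = 3:41 PM.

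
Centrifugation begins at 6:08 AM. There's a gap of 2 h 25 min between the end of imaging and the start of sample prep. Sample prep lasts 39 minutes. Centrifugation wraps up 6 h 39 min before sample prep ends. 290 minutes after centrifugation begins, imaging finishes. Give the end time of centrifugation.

7:23 AM

Imaging ends at 6:08 AM + 290 min = 10:58 AM.
Sample prep starts at 10:58 AM + 145 min = 1:23 PM.
Sample prep ends at 1:23 PM + 39 min = 2:02 PM.
Centrifugation ends at 2:02 PM − 399 min = 7:23 AM.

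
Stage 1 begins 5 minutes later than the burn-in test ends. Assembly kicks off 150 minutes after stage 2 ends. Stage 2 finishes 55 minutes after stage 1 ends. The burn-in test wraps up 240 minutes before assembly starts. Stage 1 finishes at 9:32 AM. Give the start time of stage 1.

Stage 2 ends at 9:32 AM + 55 min = 10:27 AM.
Assembly starts at 10:27 AM + 150 min = 12:57 PM.
The burn-in test ends at 12:57 PM − 240 min = 8:57 AM.
Stage 1 starts at 8:57 AM + 5 min = 9:02 AM.

9:02 AM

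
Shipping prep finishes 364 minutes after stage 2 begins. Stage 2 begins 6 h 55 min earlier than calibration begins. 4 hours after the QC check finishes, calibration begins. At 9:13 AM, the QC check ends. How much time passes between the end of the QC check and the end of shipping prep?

189 minutes

Calibration starts at 9:13 AM + 240 min = 1:13 PM.
Stage 2 starts at 1:13 PM − 415 min = 6:18 AM.
Shipping prep ends at 6:18 AM + 364 min = 12:22 PM.
From 9:13 AM to 12:22 PM is 189 minutes.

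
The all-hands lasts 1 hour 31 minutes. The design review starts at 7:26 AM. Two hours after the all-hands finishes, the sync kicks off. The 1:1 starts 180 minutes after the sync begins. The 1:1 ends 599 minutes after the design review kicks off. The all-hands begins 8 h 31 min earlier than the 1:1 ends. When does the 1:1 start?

3:25 PM

The 1:1 ends at 7:26 AM + 599 min = 5:25 PM.
The all-hands starts at 5:25 PM − 511 min = 8:54 AM.
The all-hands ends at 8:54 AM + 91 min = 10:25 AM.
The sync starts at 10:25 AM + 120 min = 12:25 PM.
The 1:1 starts at 12:25 PM + 180 min = 3:25 PM.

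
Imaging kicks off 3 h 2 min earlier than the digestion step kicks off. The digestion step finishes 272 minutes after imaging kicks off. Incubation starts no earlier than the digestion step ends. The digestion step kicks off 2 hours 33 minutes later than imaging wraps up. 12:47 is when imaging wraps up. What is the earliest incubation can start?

16:50

The digestion step starts at 12:47 + 153 min = 15:20.
Imaging starts at 15:20 − 182 min = 12:18.
The digestion step ends at 12:18 + 272 min = 16:50.
Incubation is bounded by the digestion step, so the earliest it can start is 16:50.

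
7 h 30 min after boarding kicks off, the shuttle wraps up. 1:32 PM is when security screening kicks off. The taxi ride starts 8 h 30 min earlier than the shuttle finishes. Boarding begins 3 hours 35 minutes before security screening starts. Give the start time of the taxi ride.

8:57 AM

Boarding starts at 1:32 PM − 215 min = 9:57 AM.
The shuttle ends at 9:57 AM + 450 min = 5:27 PM.
The taxi ride starts at 5:27 PM − 510 min = 8:57 AM.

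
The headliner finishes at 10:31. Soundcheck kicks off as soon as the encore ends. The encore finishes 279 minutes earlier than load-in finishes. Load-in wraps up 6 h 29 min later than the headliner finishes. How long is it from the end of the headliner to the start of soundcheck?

Load-in ends at 10:31 + 389 min = 17:00.
The encore ends at 17:00 − 279 min = 12:21.
So soundcheck starts at 12:21.
From 10:31 to 12:21 is 110 minutes.

110 minutes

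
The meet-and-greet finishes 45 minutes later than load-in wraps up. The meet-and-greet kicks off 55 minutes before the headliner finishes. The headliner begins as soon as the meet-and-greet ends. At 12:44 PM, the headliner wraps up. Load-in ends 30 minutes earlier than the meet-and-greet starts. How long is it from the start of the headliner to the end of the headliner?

The meet-and-greet starts at 12:44 PM − 55 min = 11:49 AM.
Load-in ends at 11:49 AM − 30 min = 11:19 AM.
The meet-and-greet ends at 11:19 AM + 45 min = 12:04 PM.
So the headliner starts at 12:04 PM.
From 12:04 PM to 12:44 PM is 40 minutes.

40 minutes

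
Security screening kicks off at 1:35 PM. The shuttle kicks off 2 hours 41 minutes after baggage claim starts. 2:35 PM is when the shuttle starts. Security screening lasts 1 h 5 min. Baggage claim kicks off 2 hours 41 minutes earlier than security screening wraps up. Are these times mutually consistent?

No

Security screening ends at 1:35 PM + 65 min = 2:40 PM.
Baggage claim starts at 2:40 PM − 161 min = 11:59 AM.
The shuttle starts at 11:59 AM + 161 min = 2:40 PM.
But the shuttle is also said to start at 2:35 PM — a 5-minute conflict.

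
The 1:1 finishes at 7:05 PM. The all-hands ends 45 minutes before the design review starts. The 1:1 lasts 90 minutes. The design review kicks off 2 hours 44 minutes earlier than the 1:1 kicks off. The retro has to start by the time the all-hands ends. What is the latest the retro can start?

The 1:1 starts at 7:05 PM − 90 min = 5:35 PM.
The design review starts at 5:35 PM − 164 min = 2:51 PM.
The all-hands ends at 2:51 PM − 45 min = 2:06 PM.
The retro is bounded by the all-hands, so the latest it can start is 2:06 PM.

2:06 PM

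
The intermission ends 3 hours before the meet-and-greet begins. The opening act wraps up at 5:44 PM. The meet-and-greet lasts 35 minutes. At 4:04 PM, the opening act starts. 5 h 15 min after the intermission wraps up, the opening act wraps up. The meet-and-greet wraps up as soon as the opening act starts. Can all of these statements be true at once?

Yes

The meet-and-greet ends at 4:04 PM.
The meet-and-greet starts at 4:04 PM − 35 min = 3:29 PM.
The intermission ends at 3:29 PM − 180 min = 12:29 PM.
The opening act ends at 12:29 PM + 315 min = 5:44 PM.
That matches the stated 5:44 PM, so the schedule is consistent.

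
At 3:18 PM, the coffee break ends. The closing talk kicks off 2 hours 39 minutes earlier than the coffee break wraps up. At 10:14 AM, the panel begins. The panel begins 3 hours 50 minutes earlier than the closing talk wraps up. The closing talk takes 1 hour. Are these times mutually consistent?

The closing talk starts at 3:18 PM − 159 min = 12:39 PM.
The closing talk ends at 12:39 PM + 60 min = 1:39 PM.
The panel starts at 1:39 PM − 230 min = 9:49 AM.
But the panel is also said to start at 10:14 AM — a 25-minute conflict.

No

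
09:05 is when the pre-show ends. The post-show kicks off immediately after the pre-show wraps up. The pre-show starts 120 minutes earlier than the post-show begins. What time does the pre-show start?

07:05

The post-show starts at 09:05.
The pre-show starts at 09:05 − 120 min = 07:05.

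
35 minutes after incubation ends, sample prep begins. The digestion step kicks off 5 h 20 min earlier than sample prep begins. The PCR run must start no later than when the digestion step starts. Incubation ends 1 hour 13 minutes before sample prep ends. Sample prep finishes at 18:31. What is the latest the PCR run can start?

Incubation ends at 18:31 − 73 min = 17:18.
Sample prep starts at 17:18 + 35 min = 17:53.
The digestion step starts at 17:53 − 320 min = 12:33.
The PCR run is bounded by the digestion step, so the latest it can start is 12:33.

12:33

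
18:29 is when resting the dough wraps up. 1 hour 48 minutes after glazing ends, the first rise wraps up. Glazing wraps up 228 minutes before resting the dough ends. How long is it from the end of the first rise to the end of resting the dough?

Glazing ends at 18:29 − 228 min = 14:41.
The first rise ends at 14:41 + 108 min = 16:29.
From 16:29 to 18:29 is two hours.

two hours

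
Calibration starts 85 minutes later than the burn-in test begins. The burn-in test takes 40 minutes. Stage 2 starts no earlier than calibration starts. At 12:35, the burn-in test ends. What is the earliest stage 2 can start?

The burn-in test starts at 12:35 − 40 min = 11:55.
Calibration starts at 11:55 + 85 min = 13:20.
Stage 2 is bounded by calibration, so the earliest it can start is 13:20.

13:20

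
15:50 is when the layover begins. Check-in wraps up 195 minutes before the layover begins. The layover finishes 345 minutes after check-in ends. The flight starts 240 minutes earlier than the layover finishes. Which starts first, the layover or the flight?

Check-in ends at 15:50 − 195 min = 12:35.
The layover ends at 12:35 + 345 min = 18:20.
The flight starts at 18:20 − 240 min = 14:20.
The layover starts at 15:50 and the flight starts at 14:20, so the flight is first.

the flight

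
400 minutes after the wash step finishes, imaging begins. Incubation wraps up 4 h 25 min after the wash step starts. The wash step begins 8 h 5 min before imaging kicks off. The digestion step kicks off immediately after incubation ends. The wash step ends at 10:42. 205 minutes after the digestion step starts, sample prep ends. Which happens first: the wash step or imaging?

the wash step

Imaging starts at 10:42 + 400 min = 17:22.
The wash step starts at 17:22 − 485 min = 09:17.
The wash step starts at 09:17 and imaging starts at 17:22, so the wash step is first.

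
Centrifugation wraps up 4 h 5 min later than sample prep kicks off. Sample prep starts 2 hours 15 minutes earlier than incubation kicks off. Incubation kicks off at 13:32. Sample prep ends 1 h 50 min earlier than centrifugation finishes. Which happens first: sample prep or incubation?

Sample prep starts at 13:32 − 135 min = 11:17.
Sample prep starts at 11:17 and incubation starts at 13:32, so sample prep is first.

sample prep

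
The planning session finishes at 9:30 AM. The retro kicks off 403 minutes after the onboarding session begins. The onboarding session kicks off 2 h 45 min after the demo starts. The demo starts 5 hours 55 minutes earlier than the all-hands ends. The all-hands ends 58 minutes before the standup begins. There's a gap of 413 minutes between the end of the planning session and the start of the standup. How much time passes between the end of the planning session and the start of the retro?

The standup starts at 9:30 AM + 413 min = 4:23 PM.
The all-hands ends at 4:23 PM − 58 min = 3:25 PM.
The demo starts at 3:25 PM − 355 min = 9:30 AM.
The onboarding session starts at 9:30 AM + 165 min = 12:15 PM.
The retro starts at 12:15 PM + 403 min = 6:58 PM.
From 9:30 AM to 6:58 PM is 9 h 28 min.

9 h 28 min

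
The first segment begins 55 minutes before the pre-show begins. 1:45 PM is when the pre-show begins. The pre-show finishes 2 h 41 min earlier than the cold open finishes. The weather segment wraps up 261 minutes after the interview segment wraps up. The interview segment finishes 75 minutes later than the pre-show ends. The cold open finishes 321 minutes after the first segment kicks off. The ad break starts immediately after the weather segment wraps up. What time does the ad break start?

9:06 PM

The first segment starts at 1:45 PM − 55 min = 12:50 PM.
The cold open ends at 12:50 PM + 321 min = 6:11 PM.
The pre-show ends at 6:11 PM − 161 min = 3:30 PM.
The interview segment ends at 3:30 PM + 75 min = 4:45 PM.
The weather segment ends at 4:45 PM + 261 min = 9:06 PM.
So the ad break starts at 9:06 PM.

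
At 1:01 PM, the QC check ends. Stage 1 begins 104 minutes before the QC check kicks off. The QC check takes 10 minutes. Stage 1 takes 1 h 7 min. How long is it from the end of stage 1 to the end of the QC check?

47 minutes

The QC check starts at 1:01 PM − 10 min = 12:51 PM.
Stage 1 starts at 12:51 PM − 104 min = 11:07 AM.
Stage 1 ends at 11:07 AM + 67 min = 12:14 PM.
From 12:14 PM to 1:01 PM is 47 minutes.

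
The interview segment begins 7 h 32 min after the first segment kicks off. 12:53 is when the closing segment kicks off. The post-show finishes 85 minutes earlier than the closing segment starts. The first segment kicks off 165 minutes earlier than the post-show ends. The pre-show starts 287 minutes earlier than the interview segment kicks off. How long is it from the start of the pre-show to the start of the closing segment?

The post-show ends at 12:53 − 85 min = 11:28.
The first segment starts at 11:28 − 165 min = 08:43.
The interview segment starts at 08:43 + 452 min = 16:15.
The pre-show starts at 16:15 − 287 min = 11:28.
From 11:28 to 12:53 is 1 h 25 min.

1 h 25 min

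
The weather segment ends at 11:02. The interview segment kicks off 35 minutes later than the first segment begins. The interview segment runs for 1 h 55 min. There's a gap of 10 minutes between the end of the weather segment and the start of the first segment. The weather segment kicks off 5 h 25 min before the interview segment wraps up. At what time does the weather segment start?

The first segment starts at 11:02 + 10 min = 11:12.
The interview segment starts at 11:12 + 35 min = 11:47.
The interview segment ends at 11:47 + 115 min = 13:42.
The weather segment starts at 13:42 − 325 min = 08:17.

08:17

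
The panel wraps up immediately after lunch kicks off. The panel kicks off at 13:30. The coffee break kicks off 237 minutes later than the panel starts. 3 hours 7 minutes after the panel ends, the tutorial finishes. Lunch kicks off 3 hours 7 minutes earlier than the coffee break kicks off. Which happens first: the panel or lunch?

the panel

The coffee break starts at 13:30 + 237 min = 17:27.
Lunch starts at 17:27 − 187 min = 14:20.
The panel starts at 13:30 and lunch starts at 14:20, so the panel is first.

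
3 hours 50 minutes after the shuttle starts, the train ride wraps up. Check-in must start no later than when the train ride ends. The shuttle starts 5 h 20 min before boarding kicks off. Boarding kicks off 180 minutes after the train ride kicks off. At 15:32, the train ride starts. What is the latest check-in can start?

Boarding starts at 15:32 + 180 min = 18:32.
The shuttle starts at 18:32 − 320 min = 13:12.
The train ride ends at 13:12 + 230 min = 17:02.
Check-in is bounded by the train ride, so the latest it can start is 17:02.

17:02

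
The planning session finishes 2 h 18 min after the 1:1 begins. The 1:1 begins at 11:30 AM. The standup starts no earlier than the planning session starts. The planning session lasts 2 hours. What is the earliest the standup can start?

The planning session ends at 11:30 AM + 138 min = 1:48 PM.
The planning session starts at 1:48 PM − 120 min = 11:48 AM.
The standup is bounded by the planning session, so the earliest it can start is 11:48 AM.

11:48 AM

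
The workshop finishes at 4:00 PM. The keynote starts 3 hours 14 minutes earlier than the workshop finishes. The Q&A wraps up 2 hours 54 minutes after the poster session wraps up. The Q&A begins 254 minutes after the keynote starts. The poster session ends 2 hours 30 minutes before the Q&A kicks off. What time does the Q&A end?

The keynote starts at 4:00 PM − 194 min = 12:46 PM.
The Q&A starts at 12:46 PM + 254 min = 5:00 PM.
The poster session ends at 5:00 PM − 150 min = 2:30 PM.
The Q&A ends at 2:30 PM + 174 min = 5:24 PM.

5:24 PM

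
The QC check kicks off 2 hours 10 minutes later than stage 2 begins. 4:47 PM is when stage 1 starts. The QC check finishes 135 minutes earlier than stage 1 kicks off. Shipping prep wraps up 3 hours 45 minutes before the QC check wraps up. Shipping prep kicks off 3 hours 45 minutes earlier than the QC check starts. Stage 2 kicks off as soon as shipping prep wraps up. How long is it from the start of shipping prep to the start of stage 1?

The QC check ends at 4:47 PM − 135 min = 2:32 PM.
Shipping prep ends at 2:32 PM − 225 min = 10:47 AM.
So stage 2 starts at 10:47 AM.
The QC check starts at 10:47 AM + 130 min = 12:57 PM.
Shipping prep starts at 12:57 PM − 225 min = 9:12 AM.
From 9:12 AM to 4:47 PM is 7 hours 35 minutes.

7 hours 35 minutes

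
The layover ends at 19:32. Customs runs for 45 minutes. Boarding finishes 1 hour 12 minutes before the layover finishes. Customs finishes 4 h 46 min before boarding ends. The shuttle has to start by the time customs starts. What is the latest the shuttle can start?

Boarding ends at 19:32 − 72 min = 18:20.
Customs ends at 18:20 − 286 min = 13:34.
Customs starts at 13:34 − 45 min = 12:49.
The shuttle is bounded by customs, so the latest it can start is 12:49.

12:49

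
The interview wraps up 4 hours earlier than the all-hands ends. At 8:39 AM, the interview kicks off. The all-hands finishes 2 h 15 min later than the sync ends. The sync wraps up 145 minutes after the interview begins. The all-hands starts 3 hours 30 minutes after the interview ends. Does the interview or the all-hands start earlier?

the interview

The sync ends at 8:39 AM + 145 min = 11:04 AM.
The all-hands ends at 11:04 AM + 135 min = 1:19 PM.
The interview ends at 1:19 PM − 240 min = 9:19 AM.
The all-hands starts at 9:19 AM + 210 min = 12:49 PM.
The interview starts at 8:39 AM and the all-hands starts at 12:49 PM, so the interview is first.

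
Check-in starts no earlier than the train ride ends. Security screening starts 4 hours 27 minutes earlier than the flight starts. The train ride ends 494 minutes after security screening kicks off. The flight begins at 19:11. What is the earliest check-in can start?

22:58

Security screening starts at 19:11 − 267 min = 14:44.
The train ride ends at 14:44 + 494 min = 22:58.
Check-in is bounded by the train ride, so the earliest it can start is 22:58.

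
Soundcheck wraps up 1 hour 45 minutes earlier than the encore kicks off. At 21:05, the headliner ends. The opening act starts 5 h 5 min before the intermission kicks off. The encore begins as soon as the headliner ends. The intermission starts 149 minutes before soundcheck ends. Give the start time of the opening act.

The encore starts at 21:05.
Soundcheck ends at 21:05 − 105 min = 19:20.
The intermission starts at 19:20 − 149 min = 16:51.
The opening act starts at 16:51 − 305 min = 11:46.

11:46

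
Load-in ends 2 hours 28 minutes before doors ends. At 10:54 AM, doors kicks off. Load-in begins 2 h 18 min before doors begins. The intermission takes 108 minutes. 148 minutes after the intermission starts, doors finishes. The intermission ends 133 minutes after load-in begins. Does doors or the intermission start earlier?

the intermission

Load-in starts at 10:54 AM − 138 min = 8:36 AM.
The intermission ends at 8:36 AM + 133 min = 10:49 AM.
The intermission starts at 10:49 AM − 108 min = 9:01 AM.
Doors starts at 10:54 AM and the intermission starts at 9:01 AM, so the intermission is first.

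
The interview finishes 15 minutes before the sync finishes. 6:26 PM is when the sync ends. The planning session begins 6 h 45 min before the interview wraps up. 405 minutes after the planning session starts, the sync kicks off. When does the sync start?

6:11 PM

The interview ends at 6:26 PM − 15 min = 6:11 PM.
The planning session starts at 6:11 PM − 405 min = 11:26 AM.
The sync starts at 11:26 AM + 405 min = 6:11 PM.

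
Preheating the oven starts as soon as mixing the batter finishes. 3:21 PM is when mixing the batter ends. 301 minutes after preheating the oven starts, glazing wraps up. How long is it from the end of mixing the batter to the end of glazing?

Preheating the oven starts at 3:21 PM.
Glazing ends at 3:21 PM + 301 min = 8:22 PM.
From 3:21 PM to 8:22 PM is 5 hours 1 minute.

5 hours 1 minute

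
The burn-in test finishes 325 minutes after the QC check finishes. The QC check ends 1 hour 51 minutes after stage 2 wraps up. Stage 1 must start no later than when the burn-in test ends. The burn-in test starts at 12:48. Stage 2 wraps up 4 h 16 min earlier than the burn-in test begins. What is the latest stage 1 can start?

15:48

Stage 2 ends at 12:48 − 256 min = 08:32.
The QC check ends at 08:32 + 111 min = 10:23.
The burn-in test ends at 10:23 + 325 min = 15:48.
Stage 1 is bounded by the burn-in test, so the latest it can start is 15:48.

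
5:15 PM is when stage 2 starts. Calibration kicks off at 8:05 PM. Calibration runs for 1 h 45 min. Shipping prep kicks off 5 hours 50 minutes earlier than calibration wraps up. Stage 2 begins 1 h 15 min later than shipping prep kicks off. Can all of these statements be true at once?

Calibration ends at 8:05 PM + 105 min = 9:50 PM.
Shipping prep starts at 9:50 PM − 350 min = 4:00 PM.
Stage 2 starts at 4:00 PM + 75 min = 5:15 PM.
That matches the stated 5:15 PM, so the schedule is consistent.

Yes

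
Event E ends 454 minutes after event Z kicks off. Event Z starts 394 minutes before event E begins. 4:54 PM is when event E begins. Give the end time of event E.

Event Z starts at 4:54 PM − 394 min = 10:20 AM.
Event E ends at 10:20 AM + 454 min = 5:54 PM.

5:54 PM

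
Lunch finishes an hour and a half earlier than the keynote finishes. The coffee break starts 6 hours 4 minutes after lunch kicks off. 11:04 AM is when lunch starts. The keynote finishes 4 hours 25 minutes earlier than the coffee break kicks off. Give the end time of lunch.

11:13 AM

The coffee break starts at 11:04 AM + 364 min = 5:08 PM.
The keynote ends at 5:08 PM − 265 min = 12:43 PM.
Lunch ends at 12:43 PM − 90 min = 11:13 AM.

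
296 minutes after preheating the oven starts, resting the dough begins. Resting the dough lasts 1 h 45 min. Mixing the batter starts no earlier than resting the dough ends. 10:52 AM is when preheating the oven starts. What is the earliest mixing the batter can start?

Resting the dough starts at 10:52 AM + 296 min = 3:48 PM.
Resting the dough ends at 3:48 PM + 105 min = 5:33 PM.
Mixing the batter is bounded by resting the dough, so the earliest it can start is 5:33 PM.

5:33 PM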